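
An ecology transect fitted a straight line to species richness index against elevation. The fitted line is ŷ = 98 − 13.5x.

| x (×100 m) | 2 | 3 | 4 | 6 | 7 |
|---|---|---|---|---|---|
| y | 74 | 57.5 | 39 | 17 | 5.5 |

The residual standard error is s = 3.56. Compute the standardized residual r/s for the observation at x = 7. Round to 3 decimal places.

ŷ = 98 − 13.5·7 = 3.5
r = 5.5 − 3.5 = 2
r/s = 2 / 3.56 = 0.562

0.562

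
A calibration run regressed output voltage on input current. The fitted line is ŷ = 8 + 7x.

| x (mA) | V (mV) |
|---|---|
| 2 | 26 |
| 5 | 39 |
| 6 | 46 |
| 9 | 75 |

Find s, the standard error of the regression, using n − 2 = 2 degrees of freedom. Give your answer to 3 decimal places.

s = 5.657

x=2: ŷ = 8 + 7·2 = 22; r = 26 − 22 = 4
x=5: ŷ = 8 + 7·5 = 43; r = 39 − 43 = -4
x=6: ŷ = 8 + 7·6 = 50; r = 46 − 50 = -4
x=9: ŷ = 8 + 7·9 = 71; r = 75 − 71 = 4
SSE = 16 + 16 + 16 + 16 = 64
s = √(64/2) = √32 ≈ 5.657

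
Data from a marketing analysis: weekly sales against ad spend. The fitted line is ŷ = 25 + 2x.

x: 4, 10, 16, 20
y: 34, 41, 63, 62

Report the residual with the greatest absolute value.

r = 6

x=4: ŷ = 25 + 2·4 = 33; r = 34 − 33 = 1
x=10: ŷ = 25 + 2·10 = 45; r = 41 − 45 = -4
x=16: ŷ = 25 + 2·16 = 57; r = 63 − 57 = 6
x=20: ŷ = 25 + 2·20 = 65; r = 62 − 65 = -3
Largest |r| is 6 at x = 16, residual 6.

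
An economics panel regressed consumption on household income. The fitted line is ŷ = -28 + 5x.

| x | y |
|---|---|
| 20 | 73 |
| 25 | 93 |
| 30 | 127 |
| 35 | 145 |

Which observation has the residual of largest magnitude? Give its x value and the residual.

x = 30, e = 5

x=20: ŷ = -28 + 5·20 = 72; e = 73 − 72 = 1
x=25: ŷ = -28 + 5·25 = 97; e = 93 − 97 = -4
x=30: ŷ = -28 + 5·30 = 122; e = 127 − 122 = 5
x=35: ŷ = -28 + 5·35 = 147; e = 145 − 147 = -2
Largest |e| is 5 at x = 30, residual 5.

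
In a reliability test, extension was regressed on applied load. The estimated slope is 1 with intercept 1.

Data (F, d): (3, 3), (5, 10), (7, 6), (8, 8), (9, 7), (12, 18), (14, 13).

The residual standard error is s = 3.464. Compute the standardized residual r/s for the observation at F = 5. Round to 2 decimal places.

1.15

d̂ = 1 + 5 = 6
r = 10 − 6 = 4
r/s = 4 / 3.464 = 1.15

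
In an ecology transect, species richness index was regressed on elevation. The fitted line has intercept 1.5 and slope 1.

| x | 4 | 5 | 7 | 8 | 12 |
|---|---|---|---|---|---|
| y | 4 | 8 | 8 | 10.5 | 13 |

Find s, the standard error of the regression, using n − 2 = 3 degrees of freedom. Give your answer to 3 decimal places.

s = 1.414

x=4: ŷ = 1.5 + 4 = 5.5; r = 4 − 5.5 = -1.5
x=5: ŷ = 1.5 + 5 = 6.5; r = 8 − 6.5 = 1.5
x=7: ŷ = 1.5 + 7 = 8.5; r = 8 − 8.5 = -0.5
x=8: ŷ = 1.5 + 8 = 9.5; r = 10.5 − 9.5 = 1
x=12: ŷ = 1.5 + 12 = 13.5; r = 13 − 13.5 = -0.5
SSE = 2.25 + 2.25 + 0.25 + 1 + 0.25 = 6
s = √(6/3) = √2 ≈ 1.414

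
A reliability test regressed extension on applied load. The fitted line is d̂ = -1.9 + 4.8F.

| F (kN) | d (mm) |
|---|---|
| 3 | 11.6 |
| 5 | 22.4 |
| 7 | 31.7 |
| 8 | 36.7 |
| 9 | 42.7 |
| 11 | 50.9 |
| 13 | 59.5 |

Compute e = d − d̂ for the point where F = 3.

d̂ = -1.9 + 4.8·3 = 12.5
e = 11.6 − 12.5 = -0.9

e = -0.9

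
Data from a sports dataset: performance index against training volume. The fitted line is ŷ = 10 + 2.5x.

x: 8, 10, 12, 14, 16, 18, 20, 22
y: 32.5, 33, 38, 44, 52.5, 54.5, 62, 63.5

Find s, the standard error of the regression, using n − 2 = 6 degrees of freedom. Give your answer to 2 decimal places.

s = 2.16

x=8: ŷ = 10 + 2.5·8 = 30; e = 32.5 − 30 = 2.5
x=10: ŷ = 10 + 2.5·10 = 35; e = 33 − 35 = -2
x=12: ŷ = 10 + 2.5·12 = 40; e = 38 − 40 = -2
x=14: ŷ = 10 + 2.5·14 = 45; e = 44 − 45 = -1
x=16: ŷ = 10 + 2.5·16 = 50; e = 52.5 − 50 = 2.5
x=18: ŷ = 10 + 2.5·18 = 55; e = 54.5 − 55 = -0.5
x=20: ŷ = 10 + 2.5·20 = 60; e = 62 − 60 = 2
x=22: ŷ = 10 + 2.5·22 = 65; e = 63.5 − 65 = -1.5
SSE = 6.25 + 4 + 4 + 1 + 6.25 + 0.25 + 4 + 2.25 = 28
s = √(28/6) = √4.66667 ≈ 2.16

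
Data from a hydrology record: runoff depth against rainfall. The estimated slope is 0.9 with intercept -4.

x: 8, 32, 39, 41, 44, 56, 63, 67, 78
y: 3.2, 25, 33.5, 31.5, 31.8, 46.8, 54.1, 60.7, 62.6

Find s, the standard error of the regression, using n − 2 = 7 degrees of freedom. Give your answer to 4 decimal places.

x=8: ŷ = -4 + 0.9·8 = 3.2; r = 3.2 − 3.2 = 0
x=32: ŷ = -4 + 0.9·32 = 24.8; r = 25 − 24.8 = 0.2
x=39: ŷ = -4 + 0.9·39 = 31.1; r = 33.5 − 31.1 = 2.4
x=41: ŷ = -4 + 0.9·41 = 32.9; r = 31.5 − 32.9 = -1.4
x=44: ŷ = -4 + 0.9·44 = 35.6; r = 31.8 − 35.6 = -3.8
x=56: ŷ = -4 + 0.9·56 = 46.4; r = 46.8 − 46.4 = 0.4
x=63: ŷ = -4 + 0.9·63 = 52.7; r = 54.1 − 52.7 = 1.4
x=67: ŷ = -4 + 0.9·67 = 56.3; r = 60.7 − 56.3 = 4.4
x=78: ŷ = -4 + 0.9·78 = 66.2; r = 62.6 − 66.2 = -3.6
SSE = 0 + 0.04 + 5.76 + 1.96 + 14.44 + 0.16 + 1.96 + 19.36 + 12.96 = 56.64
s = √(56.64/7) = √8.09143 ≈ 2.8445

s = 2.8445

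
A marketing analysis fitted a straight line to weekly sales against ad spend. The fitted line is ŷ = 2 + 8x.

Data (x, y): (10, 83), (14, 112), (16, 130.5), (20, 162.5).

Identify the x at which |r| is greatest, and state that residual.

x=10: ŷ = 2 + 8·10 = 82; r = 83 − 82 = 1
x=14: ŷ = 2 + 8·14 = 114; r = 112 − 114 = -2
x=16: ŷ = 2 + 8·16 = 130; r = 130.5 − 130 = 0.5
x=20: ŷ = 2 + 8·20 = 162; r = 162.5 − 162 = 0.5
Largest |r| is 2 at x = 14, residual -2.

x = 14, r = -2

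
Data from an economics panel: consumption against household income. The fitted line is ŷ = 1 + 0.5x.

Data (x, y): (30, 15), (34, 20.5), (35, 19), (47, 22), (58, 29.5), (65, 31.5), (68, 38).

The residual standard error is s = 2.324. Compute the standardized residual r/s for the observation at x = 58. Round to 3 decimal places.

ŷ = 1 + 0.5·58 = 30
r = 29.5 − 30 = -0.5
r/s = -0.5 / 2.324 = -0.215

-0.215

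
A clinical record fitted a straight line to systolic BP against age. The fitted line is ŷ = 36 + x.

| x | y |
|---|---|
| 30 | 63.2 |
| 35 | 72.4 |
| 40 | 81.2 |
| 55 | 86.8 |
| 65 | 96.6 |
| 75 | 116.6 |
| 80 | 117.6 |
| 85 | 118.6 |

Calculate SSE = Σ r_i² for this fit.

SSE = 113.52

x=30: ŷ = 36 + 30 = 66; r = 63.2 − 66 = -2.8
x=35: ŷ = 36 + 35 = 71; r = 72.4 − 71 = 1.4
x=40: ŷ = 36 + 40 = 76; r = 81.2 − 76 = 5.2
x=55: ŷ = 36 + 55 = 91; r = 86.8 − 91 = -4.2
x=65: ŷ = 36 + 65 = 101; r = 96.6 − 101 = -4.4
x=75: ŷ = 36 + 75 = 111; r = 116.6 − 111 = 5.6
x=80: ŷ = 36 + 80 = 116; r = 117.6 − 116 = 1.6
x=85: ŷ = 36 + 85 = 121; r = 118.6 − 121 = -2.4
SSE = 7.84 + 1.96 + 27.04 + 17.64 + 19.36 + 31.36 + 2.56 + 5.76 = 113.52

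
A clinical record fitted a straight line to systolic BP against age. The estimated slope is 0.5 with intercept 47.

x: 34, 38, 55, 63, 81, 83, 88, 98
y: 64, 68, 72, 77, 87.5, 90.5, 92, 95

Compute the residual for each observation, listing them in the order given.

x=34: ŷ = 47 + 0.5·34 = 64; r = 64 − 64 = 0
x=38: ŷ = 47 + 0.5·38 = 66; r = 68 − 66 = 2
x=55: ŷ = 47 + 0.5·55 = 74.5; r = 72 − 74.5 = -2.5
x=63: ŷ = 47 + 0.5·63 = 78.5; r = 77 − 78.5 = -1.5
x=81: ŷ = 47 + 0.5·81 = 87.5; r = 87.5 − 87.5 = 0
x=83: ŷ = 47 + 0.5·83 = 88.5; r = 90.5 − 88.5 = 2
x=88: ŷ = 47 + 0.5·88 = 91; r = 92 − 91 = 1
x=98: ŷ = 47 + 0.5·98 = 96; r = 95 − 96 = -1

0, 2, -2.5, -1.5, 0, 2, 1, -1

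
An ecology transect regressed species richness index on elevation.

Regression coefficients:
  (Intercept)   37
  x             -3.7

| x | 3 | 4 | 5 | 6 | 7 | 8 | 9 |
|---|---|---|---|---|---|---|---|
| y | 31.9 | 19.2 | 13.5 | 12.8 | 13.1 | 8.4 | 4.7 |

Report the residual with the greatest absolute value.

e = 6

x=3: ŷ = 37 − 3.7·3 = 25.9; e = 31.9 − 25.9 = 6
x=4: ŷ = 37 − 3.7·4 = 22.2; e = 19.2 − 22.2 = -3
x=5: ŷ = 37 − 3.7·5 = 18.5; e = 13.5 − 18.5 = -5
x=6: ŷ = 37 − 3.7·6 = 14.8; e = 12.8 − 14.8 = -2
x=7: ŷ = 37 − 3.7·7 = 11.1; e = 13.1 − 11.1 = 2
x=8: ŷ = 37 − 3.7·8 = 7.4; e = 8.4 − 7.4 = 1
x=9: ŷ = 37 − 3.7·9 = 3.7; e = 4.7 − 3.7 = 1
Largest |e| is 6 at x = 3, residual 6.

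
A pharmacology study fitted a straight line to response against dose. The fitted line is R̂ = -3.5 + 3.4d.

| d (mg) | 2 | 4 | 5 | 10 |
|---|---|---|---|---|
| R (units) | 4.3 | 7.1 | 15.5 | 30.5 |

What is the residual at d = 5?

R̂ = -3.5 + 3.4·5 = 13.5
e = 15.5 − 13.5 = 2

e = 2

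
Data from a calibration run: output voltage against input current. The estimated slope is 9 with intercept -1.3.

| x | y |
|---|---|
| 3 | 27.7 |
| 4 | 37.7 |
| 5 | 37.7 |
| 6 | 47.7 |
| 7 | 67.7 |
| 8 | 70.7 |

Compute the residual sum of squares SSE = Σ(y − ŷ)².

SSE = 110

x=3: ŷ = -1.3 + 9·3 = 25.7; e = 27.7 − 25.7 = 2
x=4: ŷ = -1.3 + 9·4 = 34.7; e = 37.7 − 34.7 = 3
x=5: ŷ = -1.3 + 9·5 = 43.7; e = 37.7 − 43.7 = -6
x=6: ŷ = -1.3 + 9·6 = 52.7; e = 47.7 − 52.7 = -5
x=7: ŷ = -1.3 + 9·7 = 61.7; e = 67.7 − 61.7 = 6
x=8: ŷ = -1.3 + 9·8 = 70.7; e = 70.7 − 70.7 = 0
SSE = 4 + 9 + 36 + 25 + 36 + 0 = 110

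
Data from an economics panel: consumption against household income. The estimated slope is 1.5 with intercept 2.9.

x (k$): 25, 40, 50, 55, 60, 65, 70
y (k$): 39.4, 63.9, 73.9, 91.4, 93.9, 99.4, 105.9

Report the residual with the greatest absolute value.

x=25: ŷ = 2.9 + 1.5·25 = 40.4; r = 39.4 − 40.4 = -1
x=40: ŷ = 2.9 + 1.5·40 = 62.9; r = 63.9 − 62.9 = 1
x=50: ŷ = 2.9 + 1.5·50 = 77.9; r = 73.9 − 77.9 = -4
x=55: ŷ = 2.9 + 1.5·55 = 85.4; r = 91.4 − 85.4 = 6
x=60: ŷ = 2.9 + 1.5·60 = 92.9; r = 93.9 − 92.9 = 1
x=65: ŷ = 2.9 + 1.5·65 = 100.4; r = 99.4 − 100.4 = -1
x=70: ŷ = 2.9 + 1.5·70 = 107.9; r = 105.9 − 107.9 = -2
Largest |r| is 6 at x = 55, residual 6.

r = 6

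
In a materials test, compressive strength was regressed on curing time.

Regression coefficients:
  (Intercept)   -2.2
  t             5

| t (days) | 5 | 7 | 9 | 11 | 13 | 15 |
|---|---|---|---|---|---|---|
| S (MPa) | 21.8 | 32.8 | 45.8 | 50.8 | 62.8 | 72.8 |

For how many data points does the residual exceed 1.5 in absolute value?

2

t=5: Ŝ = -2.2 + 5·5 = 22.8; e = 21.8 − 22.8 = -1
t=7: Ŝ = -2.2 + 5·7 = 32.8; e = 32.8 − 32.8 = 0
t=9: Ŝ = -2.2 + 5·9 = 42.8; e = 45.8 − 42.8 = 3
t=11: Ŝ = -2.2 + 5·11 = 52.8; e = 50.8 − 52.8 = -2
t=13: Ŝ = -2.2 + 5·13 = 62.8; e = 62.8 − 62.8 = 0
t=15: Ŝ = -2.2 + 5·15 = 72.8; e = 72.8 − 72.8 = 0
|e| > 1.5: t=9 (|e|=3), t=11 (|e|=2) → 2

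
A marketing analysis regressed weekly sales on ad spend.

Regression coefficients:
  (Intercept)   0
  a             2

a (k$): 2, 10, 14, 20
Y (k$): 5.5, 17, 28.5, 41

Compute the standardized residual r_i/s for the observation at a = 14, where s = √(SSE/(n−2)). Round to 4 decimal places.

0.2000

a=2: Ŷ = 2·2 = 4; r = 5.5 − 4 = 1.5
a=10: Ŷ = 2·10 = 20; r = 17 − 20 = -3
a=14: Ŷ = 2·14 = 28; r = 28.5 − 28 = 0.5
a=20: Ŷ = 2·20 = 40; r = 41 − 40 = 1
SSE = 2.25 + 9 + 0.25 + 1 = 12.5
s = √(12.5/2) = 2.5
r/s = 0.5 / 2.5 = 0.2000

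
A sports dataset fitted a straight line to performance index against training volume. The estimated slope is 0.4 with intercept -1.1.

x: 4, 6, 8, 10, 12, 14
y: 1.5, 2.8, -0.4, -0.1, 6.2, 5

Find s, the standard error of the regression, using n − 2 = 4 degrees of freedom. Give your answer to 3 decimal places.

s = 2.500

x=4: ŷ = -1.1 + 0.4·4 = 0.5; r = 1.5 − 0.5 = 1
x=6: ŷ = -1.1 + 0.4·6 = 1.3; r = 2.8 − 1.3 = 1.5
x=8: ŷ = -1.1 + 0.4·8 = 2.1; r = -0.4 − 2.1 = -2.5
x=10: ŷ = -1.1 + 0.4·10 = 2.9; r = -0.1 − 2.9 = -3
x=12: ŷ = -1.1 + 0.4·12 = 3.7; r = 6.2 − 3.7 = 2.5
x=14: ŷ = -1.1 + 0.4·14 = 4.5; r = 5 − 4.5 = 0.5
SSE = 1 + 2.25 + 6.25 + 9 + 6.25 + 0.25 = 25
s = √(25/4) = √6.25 ≈ 2.500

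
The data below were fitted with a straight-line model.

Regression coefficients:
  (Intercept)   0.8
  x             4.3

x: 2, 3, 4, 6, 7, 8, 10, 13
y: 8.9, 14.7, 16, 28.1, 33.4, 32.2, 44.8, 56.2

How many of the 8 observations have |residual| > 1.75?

3

x=2: ŷ = 0.8 + 4.3·2 = 9.4; r = 8.9 − 9.4 = -0.5
x=3: ŷ = 0.8 + 4.3·3 = 13.7; r = 14.7 − 13.7 = 1
x=4: ŷ = 0.8 + 4.3·4 = 18; r = 16 − 18 = -2
x=6: ŷ = 0.8 + 4.3·6 = 26.6; r = 28.1 − 26.6 = 1.5
x=7: ŷ = 0.8 + 4.3·7 = 30.9; r = 33.4 − 30.9 = 2.5
x=8: ŷ = 0.8 + 4.3·8 = 35.2; r = 32.2 − 35.2 = -3
x=10: ŷ = 0.8 + 4.3·10 = 43.8; r = 44.8 − 43.8 = 1
x=13: ŷ = 0.8 + 4.3·13 = 56.7; r = 56.2 − 56.7 = -0.5
|r| > 1.75: x=4 (|r|=2), x=7 (|r|=2.5), x=8 (|r|=3) → 3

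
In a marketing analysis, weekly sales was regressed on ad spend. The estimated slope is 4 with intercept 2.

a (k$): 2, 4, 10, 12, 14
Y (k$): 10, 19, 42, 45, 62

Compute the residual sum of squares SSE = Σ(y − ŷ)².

a=2: ŷ = 2 + 4·2 = 10; e = 10 − 10 = 0
a=4: ŷ = 2 + 4·4 = 18; e = 19 − 18 = 1
a=10: ŷ = 2 + 4·10 = 42; e = 42 − 42 = 0
a=12: ŷ = 2 + 4·12 = 50; e = 45 − 50 = -5
a=14: ŷ = 2 + 4·14 = 58; e = 62 − 58 = 4
SSE = 0 + 1 + 0 + 25 + 16 = 42

SSE = 42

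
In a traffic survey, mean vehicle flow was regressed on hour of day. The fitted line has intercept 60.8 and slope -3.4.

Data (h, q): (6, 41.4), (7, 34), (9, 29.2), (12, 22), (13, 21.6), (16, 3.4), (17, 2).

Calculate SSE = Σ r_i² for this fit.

SSE = 50

h=6: q̂ = 60.8 − 3.4·6 = 40.4; r = 41.4 − 40.4 = 1
h=7: q̂ = 60.8 − 3.4·7 = 37; r = 34 − 37 = -3
h=9: q̂ = 60.8 − 3.4·9 = 30.2; r = 29.2 − 30.2 = -1
h=12: q̂ = 60.8 − 3.4·12 = 20; r = 22 − 20 = 2
h=13: q̂ = 60.8 − 3.4·13 = 16.6; r = 21.6 − 16.6 = 5
h=16: q̂ = 60.8 − 3.4·16 = 6.4; r = 3.4 − 6.4 = -3
h=17: q̂ = 60.8 − 3.4·17 = 3; r = 2 − 3 = -1
SSE = 1 + 9 + 1 + 4 + 25 + 9 + 1 = 50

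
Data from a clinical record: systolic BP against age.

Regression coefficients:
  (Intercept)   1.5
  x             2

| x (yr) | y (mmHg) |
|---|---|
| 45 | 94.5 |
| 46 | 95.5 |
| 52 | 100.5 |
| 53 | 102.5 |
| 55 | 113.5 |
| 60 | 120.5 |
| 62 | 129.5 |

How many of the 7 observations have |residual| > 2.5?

4

x=45: ŷ = 1.5 + 2·45 = 91.5; r = 94.5 − 91.5 = 3
x=46: ŷ = 1.5 + 2·46 = 93.5; r = 95.5 − 93.5 = 2
x=52: ŷ = 1.5 + 2·52 = 105.5; r = 100.5 − 105.5 = -5
x=53: ŷ = 1.5 + 2·53 = 107.5; r = 102.5 − 107.5 = -5
x=55: ŷ = 1.5 + 2·55 = 111.5; r = 113.5 − 111.5 = 2
x=60: ŷ = 1.5 + 2·60 = 121.5; r = 120.5 − 121.5 = -1
x=62: ŷ = 1.5 + 2·62 = 125.5; r = 129.5 − 125.5 = 4
|r| > 2.5: x=45 (|r|=3), x=52 (|r|=5), x=53 (|r|=5), x=62 (|r|=4) → 4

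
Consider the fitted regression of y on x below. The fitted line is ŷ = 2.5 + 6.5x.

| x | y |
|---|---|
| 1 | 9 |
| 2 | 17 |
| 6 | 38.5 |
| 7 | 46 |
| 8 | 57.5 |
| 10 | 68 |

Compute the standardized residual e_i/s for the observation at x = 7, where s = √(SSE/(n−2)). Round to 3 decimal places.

-0.808

x=1: ŷ = 2.5 + 6.5·1 = 9; e = 9 − 9 = 0
x=2: ŷ = 2.5 + 6.5·2 = 15.5; e = 17 − 15.5 = 1.5
x=6: ŷ = 2.5 + 6.5·6 = 41.5; e = 38.5 − 41.5 = -3
x=7: ŷ = 2.5 + 6.5·7 = 48; e = 46 − 48 = -2
x=8: ŷ = 2.5 + 6.5·8 = 54.5; e = 57.5 − 54.5 = 3
x=10: ŷ = 2.5 + 6.5·10 = 67.5; e = 68 − 67.5 = 0.5
SSE = 0 + 2.25 + 9 + 4 + 9 + 0.25 = 24.5
s = √(24.5/4) = 2.47487
e/s = -2 / 2.47487 = -0.808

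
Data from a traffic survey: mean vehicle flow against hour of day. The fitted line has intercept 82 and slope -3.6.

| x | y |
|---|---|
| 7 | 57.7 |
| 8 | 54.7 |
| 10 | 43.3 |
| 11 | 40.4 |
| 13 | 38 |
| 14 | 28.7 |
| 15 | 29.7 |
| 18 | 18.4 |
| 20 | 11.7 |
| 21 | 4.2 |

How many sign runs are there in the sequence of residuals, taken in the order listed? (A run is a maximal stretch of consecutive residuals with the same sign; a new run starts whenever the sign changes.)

x=7: ŷ = 82 − 3.6·7 = 56.8; e = 57.7 − 56.8 = 0.9
x=8: ŷ = 82 − 3.6·8 = 53.2; e = 54.7 − 53.2 = 1.5
x=10: ŷ = 82 − 3.6·10 = 46; e = 43.3 − 46 = -2.7
x=11: ŷ = 82 − 3.6·11 = 42.4; e = 40.4 − 42.4 = -2
x=13: ŷ = 82 − 3.6·13 = 35.2; e = 38 − 35.2 = 2.8
x=14: ŷ = 82 − 3.6·14 = 31.6; e = 28.7 − 31.6 = -2.9
x=15: ŷ = 82 − 3.6·15 = 28; e = 29.7 − 28 = 1.7
x=18: ŷ = 82 − 3.6·18 = 17.2; e = 18.4 − 17.2 = 1.2
x=20: ŷ = 82 − 3.6·20 = 10; e = 11.7 − 10 = 1.7
x=21: ŷ = 82 − 3.6·21 = 6.4; e = 4.2 − 6.4 = -2.2
Signs: + + − − + − + + + −
Runs: +×2, −×2, +×1, −×1, +×3, −×1 → 6

6 runs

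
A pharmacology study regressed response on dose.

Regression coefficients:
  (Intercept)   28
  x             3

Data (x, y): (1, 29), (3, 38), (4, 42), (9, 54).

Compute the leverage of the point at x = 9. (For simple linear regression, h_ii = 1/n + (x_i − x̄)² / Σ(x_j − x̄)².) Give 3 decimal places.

h = 0.899

x̄ = (1 + 3 + 4 + 9)/4 = 4.25
Σ(x − x̄)² = 10.5625 + 1.5625 + 0.0625 + 22.5625 = 34.75
h = 1/4 + (4.75)²/34.75 = 0.25 + 0.649281 = 0.899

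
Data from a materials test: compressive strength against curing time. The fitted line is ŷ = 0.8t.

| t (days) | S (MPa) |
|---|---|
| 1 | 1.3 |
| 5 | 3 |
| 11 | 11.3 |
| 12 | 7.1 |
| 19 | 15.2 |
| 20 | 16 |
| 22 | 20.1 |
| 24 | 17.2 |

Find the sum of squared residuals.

SSE = 24

t=1: ŷ = 0.8·1 = 0.8; e = 1.3 − 0.8 = 0.5
t=5: ŷ = 0.8·5 = 4; e = 3 − 4 = -1
t=11: ŷ = 0.8·11 = 8.8; e = 11.3 − 8.8 = 2.5
t=12: ŷ = 0.8·12 = 9.6; e = 7.1 − 9.6 = -2.5
t=19: ŷ = 0.8·19 = 15.2; e = 15.2 − 15.2 = 0
t=20: ŷ = 0.8·20 = 16; e = 16 − 16 = 0
t=22: ŷ = 0.8·22 = 17.6; e = 20.1 − 17.6 = 2.5
t=24: ŷ = 0.8·24 = 19.2; e = 17.2 − 19.2 = -2
SSE = 0.25 + 1 + 6.25 + 6.25 + 0 + 0 + 6.25 + 4 = 24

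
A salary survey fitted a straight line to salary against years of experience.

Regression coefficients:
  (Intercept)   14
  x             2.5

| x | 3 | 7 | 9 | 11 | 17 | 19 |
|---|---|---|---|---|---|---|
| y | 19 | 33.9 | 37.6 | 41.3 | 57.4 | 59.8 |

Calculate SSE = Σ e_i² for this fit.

SSE = 16.96

x=3: ŷ = 14 + 2.5·3 = 21.5; e = 19 − 21.5 = -2.5
x=7: ŷ = 14 + 2.5·7 = 31.5; e = 33.9 − 31.5 = 2.4
x=9: ŷ = 14 + 2.5·9 = 36.5; e = 37.6 − 36.5 = 1.1
x=11: ŷ = 14 + 2.5·11 = 41.5; e = 41.3 − 41.5 = -0.2
x=17: ŷ = 14 + 2.5·17 = 56.5; e = 57.4 − 56.5 = 0.9
x=19: ŷ = 14 + 2.5·19 = 61.5; e = 59.8 − 61.5 = -1.7
SSE = 6.25 + 5.76 + 1.21 + 0.04 + 0.81 + 2.89 = 16.96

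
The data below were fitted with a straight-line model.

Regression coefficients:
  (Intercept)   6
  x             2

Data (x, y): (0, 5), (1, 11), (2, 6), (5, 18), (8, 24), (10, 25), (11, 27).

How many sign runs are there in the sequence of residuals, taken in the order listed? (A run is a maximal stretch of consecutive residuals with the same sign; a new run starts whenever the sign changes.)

x=0: ŷ = 6 + 2·0 = 6; r = 5 − 6 = -1
x=1: ŷ = 6 + 2·1 = 8; r = 11 − 8 = 3
x=2: ŷ = 6 + 2·2 = 10; r = 6 − 10 = -4
x=5: ŷ = 6 + 2·5 = 16; r = 18 − 16 = 2
x=8: ŷ = 6 + 2·8 = 22; r = 24 − 22 = 2
x=10: ŷ = 6 + 2·10 = 26; r = 25 − 26 = -1
x=11: ŷ = 6 + 2·11 = 28; r = 27 − 28 = -1
Signs: − + − + + − −
Runs: −×1, +×1, −×1, +×2, −×2 → 5

5 runs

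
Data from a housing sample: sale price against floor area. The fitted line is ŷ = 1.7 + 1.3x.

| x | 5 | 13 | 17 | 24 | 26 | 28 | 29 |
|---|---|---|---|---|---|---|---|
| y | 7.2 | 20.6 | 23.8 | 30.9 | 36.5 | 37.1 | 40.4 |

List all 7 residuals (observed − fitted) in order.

-1, 2, 0, -2, 1, -1, 1

x=5: ŷ = 1.7 + 1.3·5 = 8.2; r = 7.2 − 8.2 = -1
x=13: ŷ = 1.7 + 1.3·13 = 18.6; r = 20.6 − 18.6 = 2
x=17: ŷ = 1.7 + 1.3·17 = 23.8; r = 23.8 − 23.8 = 0
x=24: ŷ = 1.7 + 1.3·24 = 32.9; r = 30.9 − 32.9 = -2
x=26: ŷ = 1.7 + 1.3·26 = 35.5; r = 36.5 − 35.5 = 1
x=28: ŷ = 1.7 + 1.3·28 = 38.1; r = 37.1 − 38.1 = -1
x=29: ŷ = 1.7 + 1.3·29 = 39.4; r = 40.4 − 39.4 = 1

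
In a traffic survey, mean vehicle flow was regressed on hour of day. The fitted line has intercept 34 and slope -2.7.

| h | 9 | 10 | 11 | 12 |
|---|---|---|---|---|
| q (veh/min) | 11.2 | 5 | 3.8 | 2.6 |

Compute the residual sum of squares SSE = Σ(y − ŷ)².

SSE = 7.5

h=9: ŷ = 34 − 2.7·9 = 9.7; e = 11.2 − 9.7 = 1.5
h=10: ŷ = 34 − 2.7·10 = 7; e = 5 − 7 = -2
h=11: ŷ = 34 − 2.7·11 = 4.3; e = 3.8 − 4.3 = -0.5
h=12: ŷ = 34 − 2.7·12 = 1.6; e = 2.6 − 1.6 = 1
SSE = 2.25 + 4 + 0.25 + 1 = 7.5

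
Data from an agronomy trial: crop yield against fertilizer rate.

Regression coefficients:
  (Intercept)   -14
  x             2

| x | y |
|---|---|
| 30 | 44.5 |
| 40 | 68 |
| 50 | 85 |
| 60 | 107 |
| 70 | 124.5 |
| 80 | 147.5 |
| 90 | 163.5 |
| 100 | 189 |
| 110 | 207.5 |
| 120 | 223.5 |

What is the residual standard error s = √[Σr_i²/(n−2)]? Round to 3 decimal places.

s = 2.136

x=30: ŷ = -14 + 2·30 = 46; r = 44.5 − 46 = -1.5
x=40: ŷ = -14 + 2·40 = 66; r = 68 − 66 = 2
x=50: ŷ = -14 + 2·50 = 86; r = 85 − 86 = -1
x=60: ŷ = -14 + 2·60 = 106; r = 107 − 106 = 1
x=70: ŷ = -14 + 2·70 = 126; r = 124.5 − 126 = -1.5
x=80: ŷ = -14 + 2·80 = 146; r = 147.5 − 146 = 1.5
x=90: ŷ = -14 + 2·90 = 166; r = 163.5 − 166 = -2.5
x=100: ŷ = -14 + 2·100 = 186; r = 189 − 186 = 3
x=110: ŷ = -14 + 2·110 = 206; r = 207.5 − 206 = 1.5
x=120: ŷ = -14 + 2·120 = 226; r = 223.5 − 226 = -2.5
SSE = 2.25 + 4 + 1 + 1 + 2.25 + 2.25 + 6.25 + 9 + 2.25 + 6.25 = 36.5
s = √(36.5/8) = √4.5625 ≈ 2.136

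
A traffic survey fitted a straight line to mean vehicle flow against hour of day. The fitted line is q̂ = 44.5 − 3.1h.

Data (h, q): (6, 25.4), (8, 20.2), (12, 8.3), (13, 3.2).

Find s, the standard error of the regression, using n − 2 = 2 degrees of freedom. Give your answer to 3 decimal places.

s = 1.118

h=6: q̂ = 44.5 − 3.1·6 = 25.9; e = 25.4 − 25.9 = -0.5
h=8: q̂ = 44.5 − 3.1·8 = 19.7; e = 20.2 − 19.7 = 0.5
h=12: q̂ = 44.5 − 3.1·12 = 7.3; e = 8.3 − 7.3 = 1
h=13: q̂ = 44.5 − 3.1·13 = 4.2; e = 3.2 − 4.2 = -1
SSE = 0.25 + 0.25 + 1 + 1 = 2.5
s = √(2.5/2) = √1.25 ≈ 1.118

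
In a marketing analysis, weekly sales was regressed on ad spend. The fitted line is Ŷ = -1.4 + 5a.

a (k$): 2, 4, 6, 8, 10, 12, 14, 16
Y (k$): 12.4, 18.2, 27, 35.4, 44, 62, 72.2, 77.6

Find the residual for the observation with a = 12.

e = 3.4

Ŷ = -1.4 + 5·12 = 58.6
e = 62 − 58.6 = 3.4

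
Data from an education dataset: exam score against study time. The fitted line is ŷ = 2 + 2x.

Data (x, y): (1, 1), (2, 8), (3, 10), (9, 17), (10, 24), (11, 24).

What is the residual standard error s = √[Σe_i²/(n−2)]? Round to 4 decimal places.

x=1: ŷ = 2 + 2·1 = 4; e = 1 − 4 = -3
x=2: ŷ = 2 + 2·2 = 6; e = 8 − 6 = 2
x=3: ŷ = 2 + 2·3 = 8; e = 10 − 8 = 2
x=9: ŷ = 2 + 2·9 = 20; e = 17 − 20 = -3
x=10: ŷ = 2 + 2·10 = 22; e = 24 − 22 = 2
x=11: ŷ = 2 + 2·11 = 24; e = 24 − 24 = 0
SSE = 9 + 4 + 4 + 9 + 4 + 0 = 30
s = √(30/4) = √7.5 ≈ 2.7386

s = 2.7386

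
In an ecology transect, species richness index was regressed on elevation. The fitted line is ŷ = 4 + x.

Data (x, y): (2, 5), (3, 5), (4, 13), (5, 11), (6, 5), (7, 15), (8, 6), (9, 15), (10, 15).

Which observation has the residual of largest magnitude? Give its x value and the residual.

x = 8, e = -6

x=2: ŷ = 4 + 2 = 6; e = 5 − 6 = -1
x=3: ŷ = 4 + 3 = 7; e = 5 − 7 = -2
x=4: ŷ = 4 + 4 = 8; e = 13 − 8 = 5
x=5: ŷ = 4 + 5 = 9; e = 11 − 9 = 2
x=6: ŷ = 4 + 6 = 10; e = 5 − 10 = -5
x=7: ŷ = 4 + 7 = 11; e = 15 − 11 = 4
x=8: ŷ = 4 + 8 = 12; e = 6 − 12 = -6
x=9: ŷ = 4 + 9 = 13; e = 15 − 13 = 2
x=10: ŷ = 4 + 10 = 14; e = 15 − 14 = 1
Largest |e| is 6 at x = 8, residual -6.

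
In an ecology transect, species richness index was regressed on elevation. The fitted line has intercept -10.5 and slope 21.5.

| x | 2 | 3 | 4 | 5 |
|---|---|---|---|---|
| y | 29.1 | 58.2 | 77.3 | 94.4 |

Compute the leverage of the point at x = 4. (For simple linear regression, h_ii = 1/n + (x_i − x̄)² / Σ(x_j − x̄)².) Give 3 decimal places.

h = 0.300

x̄ = (2 + 3 + 4 + 5)/4 = 3.5
Σ(x − x̄)² = 2.25 + 0.25 + 0.25 + 2.25 = 5
h = 1/4 + (0.5)²/5 = 0.25 + 0.05 = 0.300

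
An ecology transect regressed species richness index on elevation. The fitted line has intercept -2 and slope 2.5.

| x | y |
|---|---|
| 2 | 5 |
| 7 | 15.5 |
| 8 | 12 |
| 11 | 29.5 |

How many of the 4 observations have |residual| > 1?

3

x=2: ŷ = -2 + 2.5·2 = 3; e = 5 − 3 = 2
x=7: ŷ = -2 + 2.5·7 = 15.5; e = 15.5 − 15.5 = 0
x=8: ŷ = -2 + 2.5·8 = 18; e = 12 − 18 = -6
x=11: ŷ = -2 + 2.5·11 = 25.5; e = 29.5 − 25.5 = 4
|e| > 1: x=2 (|e|=2), x=8 (|e|=6), x=11 (|e|=4) → 3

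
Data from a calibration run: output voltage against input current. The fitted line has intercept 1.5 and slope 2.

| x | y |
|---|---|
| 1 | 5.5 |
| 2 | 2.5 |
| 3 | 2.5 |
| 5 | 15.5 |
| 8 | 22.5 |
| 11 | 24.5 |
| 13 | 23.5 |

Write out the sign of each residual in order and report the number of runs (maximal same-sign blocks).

4 runs

x=1: ŷ = 1.5 + 2·1 = 3.5; e = 5.5 − 3.5 = 2
x=2: ŷ = 1.5 + 2·2 = 5.5; e = 2.5 − 5.5 = -3
x=3: ŷ = 1.5 + 2·3 = 7.5; e = 2.5 − 7.5 = -5
x=5: ŷ = 1.5 + 2·5 = 11.5; e = 15.5 − 11.5 = 4
x=8: ŷ = 1.5 + 2·8 = 17.5; e = 22.5 − 17.5 = 5
x=11: ŷ = 1.5 + 2·11 = 23.5; e = 24.5 − 23.5 = 1
x=13: ŷ = 1.5 + 2·13 = 27.5; e = 23.5 − 27.5 = -4
Signs: + − − + + + −
Runs: +×1, −×2, +×3, −×1 → 4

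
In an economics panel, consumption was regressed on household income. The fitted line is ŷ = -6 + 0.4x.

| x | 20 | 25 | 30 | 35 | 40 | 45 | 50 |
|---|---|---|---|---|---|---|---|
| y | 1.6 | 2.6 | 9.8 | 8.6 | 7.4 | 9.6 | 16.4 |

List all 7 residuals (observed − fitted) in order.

x=20: ŷ = -6 + 0.4·20 = 2; e = 1.6 − 2 = -0.4
x=25: ŷ = -6 + 0.4·25 = 4; e = 2.6 − 4 = -1.4
x=30: ŷ = -6 + 0.4·30 = 6; e = 9.8 − 6 = 3.8
x=35: ŷ = -6 + 0.4·35 = 8; e = 8.6 − 8 = 0.6
x=40: ŷ = -6 + 0.4·40 = 10; e = 7.4 − 10 = -2.6
x=45: ŷ = -6 + 0.4·45 = 12; e = 9.6 − 12 = -2.4
x=50: ŷ = -6 + 0.4·50 = 14; e = 16.4 − 14 = 2.4

-0.4, -1.4, 3.8, 0.6, -2.6, -2.4, 2.4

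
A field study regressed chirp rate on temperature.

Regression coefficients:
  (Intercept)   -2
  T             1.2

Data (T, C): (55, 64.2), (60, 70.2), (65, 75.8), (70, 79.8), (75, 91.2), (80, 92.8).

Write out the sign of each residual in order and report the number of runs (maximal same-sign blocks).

T=55: Ĉ = -2 + 1.2·55 = 64; e = 64.2 − 64 = 0.2
T=60: Ĉ = -2 + 1.2·60 = 70; e = 70.2 − 70 = 0.2
T=65: Ĉ = -2 + 1.2·65 = 76; e = 75.8 − 76 = -0.2
T=70: Ĉ = -2 + 1.2·70 = 82; e = 79.8 − 82 = -2.2
T=75: Ĉ = -2 + 1.2·75 = 88; e = 91.2 − 88 = 3.2
T=80: Ĉ = -2 + 1.2·80 = 94; e = 92.8 − 94 = -1.2
Signs: + + − − + −
Runs: +×2, −×2, +×1, −×1 → 4

4 runs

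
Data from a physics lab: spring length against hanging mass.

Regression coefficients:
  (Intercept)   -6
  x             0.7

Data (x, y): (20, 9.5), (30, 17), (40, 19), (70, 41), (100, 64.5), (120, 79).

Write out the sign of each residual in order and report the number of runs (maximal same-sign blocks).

x=20: ŷ = -6 + 0.7·20 = 8; e = 9.5 − 8 = 1.5
x=30: ŷ = -6 + 0.7·30 = 15; e = 17 − 15 = 2
x=40: ŷ = -6 + 0.7·40 = 22; e = 19 − 22 = -3
x=70: ŷ = -6 + 0.7·70 = 43; e = 41 − 43 = -2
x=100: ŷ = -6 + 0.7·100 = 64; e = 64.5 − 64 = 0.5
x=120: ŷ = -6 + 0.7·120 = 78; e = 79 − 78 = 1
Signs: + + − − + +
Runs: +×2, −×2, +×2 → 3

3 runs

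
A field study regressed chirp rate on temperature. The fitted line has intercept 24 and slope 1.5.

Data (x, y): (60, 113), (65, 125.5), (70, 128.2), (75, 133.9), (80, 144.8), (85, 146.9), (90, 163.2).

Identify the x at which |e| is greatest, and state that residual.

x=60: ŷ = 24 + 1.5·60 = 114; e = 113 − 114 = -1
x=65: ŷ = 24 + 1.5·65 = 121.5; e = 125.5 − 121.5 = 4
x=70: ŷ = 24 + 1.5·70 = 129; e = 128.2 − 129 = -0.8
x=75: ŷ = 24 + 1.5·75 = 136.5; e = 133.9 − 136.5 = -2.6
x=80: ŷ = 24 + 1.5·80 = 144; e = 144.8 − 144 = 0.8
x=85: ŷ = 24 + 1.5·85 = 151.5; e = 146.9 − 151.5 = -4.6
x=90: ŷ = 24 + 1.5·90 = 159; e = 163.2 − 159 = 4.2
Largest |e| is 4.6 at x = 85, residual -4.6.

x = 85, e = -4.6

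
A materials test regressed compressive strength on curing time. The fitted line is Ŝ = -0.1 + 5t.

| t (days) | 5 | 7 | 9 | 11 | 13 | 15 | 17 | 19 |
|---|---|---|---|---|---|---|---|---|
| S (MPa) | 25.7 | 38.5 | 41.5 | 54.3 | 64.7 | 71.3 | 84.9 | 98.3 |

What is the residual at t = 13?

r = -0.2

Ŝ = -0.1 + 5·13 = 64.9
r = 64.7 − 64.9 = -0.2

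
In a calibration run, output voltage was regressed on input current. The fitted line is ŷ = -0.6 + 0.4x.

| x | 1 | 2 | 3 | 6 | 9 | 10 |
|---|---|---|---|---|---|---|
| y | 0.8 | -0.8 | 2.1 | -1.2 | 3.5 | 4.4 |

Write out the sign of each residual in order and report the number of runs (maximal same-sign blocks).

x=1: ŷ = -0.6 + 0.4·1 = -0.2; r = 0.8 − (-0.2) = 1
x=2: ŷ = -0.6 + 0.4·2 = 0.2; r = -0.8 − 0.2 = -1
x=3: ŷ = -0.6 + 0.4·3 = 0.6; r = 2.1 − 0.6 = 1.5
x=6: ŷ = -0.6 + 0.4·6 = 1.8; r = -1.2 − 1.8 = -3
x=9: ŷ = -0.6 + 0.4·9 = 3; r = 3.5 − 3 = 0.5
x=10: ŷ = -0.6 + 0.4·10 = 3.4; r = 4.4 − 3.4 = 1
Signs: + − + − + +
Runs: +×1, −×1, +×1, −×1, +×2 → 5

5 runs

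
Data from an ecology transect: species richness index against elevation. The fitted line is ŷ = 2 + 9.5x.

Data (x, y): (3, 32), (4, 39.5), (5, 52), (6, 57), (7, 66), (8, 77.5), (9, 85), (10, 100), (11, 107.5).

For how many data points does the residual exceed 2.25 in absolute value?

x=3: ŷ = 2 + 9.5·3 = 30.5; r = 32 − 30.5 = 1.5
x=4: ŷ = 2 + 9.5·4 = 40; r = 39.5 − 40 = -0.5
x=5: ŷ = 2 + 9.5·5 = 49.5; r = 52 − 49.5 = 2.5
x=6: ŷ = 2 + 9.5·6 = 59; r = 57 − 59 = -2
x=7: ŷ = 2 + 9.5·7 = 68.5; r = 66 − 68.5 = -2.5
x=8: ŷ = 2 + 9.5·8 = 78; r = 77.5 − 78 = -0.5
x=9: ŷ = 2 + 9.5·9 = 87.5; r = 85 − 87.5 = -2.5
x=10: ŷ = 2 + 9.5·10 = 97; r = 100 − 97 = 3
x=11: ŷ = 2 + 9.5·11 = 106.5; r = 107.5 − 106.5 = 1
|r| > 2.25: x=5 (|r|=2.5), x=7 (|r|=2.5), x=9 (|r|=2.5), x=10 (|r|=3) → 4

4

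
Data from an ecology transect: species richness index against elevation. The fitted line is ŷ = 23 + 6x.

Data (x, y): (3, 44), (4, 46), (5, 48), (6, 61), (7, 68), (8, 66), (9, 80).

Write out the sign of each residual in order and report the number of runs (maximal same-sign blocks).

5 runs

x=3: ŷ = 23 + 6·3 = 41; e = 44 − 41 = 3
x=4: ŷ = 23 + 6·4 = 47; e = 46 − 47 = -1
x=5: ŷ = 23 + 6·5 = 53; e = 48 − 53 = -5
x=6: ŷ = 23 + 6·6 = 59; e = 61 − 59 = 2
x=7: ŷ = 23 + 6·7 = 65; e = 68 − 65 = 3
x=8: ŷ = 23 + 6·8 = 71; e = 66 − 71 = -5
x=9: ŷ = 23 + 6·9 = 77; e = 80 − 77 = 3
Signs: + − − + + − +
Runs: +×1, −×2, +×2, −×1, +×1 → 5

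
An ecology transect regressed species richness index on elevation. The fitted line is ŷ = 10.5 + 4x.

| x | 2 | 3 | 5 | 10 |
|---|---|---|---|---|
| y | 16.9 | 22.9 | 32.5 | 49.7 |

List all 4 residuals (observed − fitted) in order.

x=2: ŷ = 10.5 + 4·2 = 18.5; e = 16.9 − 18.5 = -1.6
x=3: ŷ = 10.5 + 4·3 = 22.5; e = 22.9 − 22.5 = 0.4
x=5: ŷ = 10.5 + 4·5 = 30.5; e = 32.5 − 30.5 = 2
x=10: ŷ = 10.5 + 4·10 = 50.5; e = 49.7 − 50.5 = -0.8

-1.6, 0.4, 2, -0.8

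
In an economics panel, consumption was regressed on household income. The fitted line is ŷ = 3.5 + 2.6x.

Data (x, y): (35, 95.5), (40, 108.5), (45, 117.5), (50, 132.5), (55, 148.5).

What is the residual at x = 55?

ŷ = 3.5 + 2.6·55 = 146.5
r = 148.5 − 146.5 = 2

r = 2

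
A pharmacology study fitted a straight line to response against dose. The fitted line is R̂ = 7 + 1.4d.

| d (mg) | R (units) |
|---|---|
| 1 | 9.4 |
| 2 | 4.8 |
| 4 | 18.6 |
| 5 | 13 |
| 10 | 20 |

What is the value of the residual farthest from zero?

d=1: R̂ = 7 + 1.4·1 = 8.4; e = 9.4 − 8.4 = 1
d=2: R̂ = 7 + 1.4·2 = 9.8; e = 4.8 − 9.8 = -5
d=4: R̂ = 7 + 1.4·4 = 12.6; e = 18.6 − 12.6 = 6
d=5: R̂ = 7 + 1.4·5 = 14; e = 13 − 14 = -1
d=10: R̂ = 7 + 1.4·10 = 21; e = 20 − 21 = -1
Largest |e| is 6 at d = 4, residual 6.

e = 6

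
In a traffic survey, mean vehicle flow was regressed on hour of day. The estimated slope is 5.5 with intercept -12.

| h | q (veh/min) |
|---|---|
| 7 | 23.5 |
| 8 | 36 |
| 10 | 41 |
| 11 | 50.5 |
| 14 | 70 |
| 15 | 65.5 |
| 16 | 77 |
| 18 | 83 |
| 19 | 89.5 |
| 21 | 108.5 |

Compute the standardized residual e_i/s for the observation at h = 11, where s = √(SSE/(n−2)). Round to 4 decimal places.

h=7: ŷ = -12 + 5.5·7 = 26.5; e = 23.5 − 26.5 = -3
h=8: ŷ = -12 + 5.5·8 = 32; e = 36 − 32 = 4
h=10: ŷ = -12 + 5.5·10 = 43; e = 41 − 43 = -2
h=11: ŷ = -12 + 5.5·11 = 48.5; e = 50.5 − 48.5 = 2
h=14: ŷ = -12 + 5.5·14 = 65; e = 70 − 65 = 5
h=15: ŷ = -12 + 5.5·15 = 70.5; e = 65.5 − 70.5 = -5
h=16: ŷ = -12 + 5.5·16 = 76; e = 77 − 76 = 1
h=18: ŷ = -12 + 5.5·18 = 87; e = 83 − 87 = -4
h=19: ŷ = -12 + 5.5·19 = 92.5; e = 89.5 − 92.5 = -3
h=21: ŷ = -12 + 5.5·21 = 103.5; e = 108.5 − 103.5 = 5
SSE = 9 + 16 + 4 + 4 + 25 + 25 + 1 + 16 + 9 + 25 = 134
s = √(134/8) = 4.09268
e/s = 2 / 4.09268 = 0.4887

0.4887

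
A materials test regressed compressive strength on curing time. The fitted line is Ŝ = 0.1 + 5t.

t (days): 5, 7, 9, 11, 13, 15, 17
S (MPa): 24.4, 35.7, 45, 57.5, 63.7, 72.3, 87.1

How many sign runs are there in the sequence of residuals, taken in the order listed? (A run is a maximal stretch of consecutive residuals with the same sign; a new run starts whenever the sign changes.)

6 runs

t=5: Ŝ = 0.1 + 5·5 = 25.1; r = 24.4 − 25.1 = -0.7
t=7: Ŝ = 0.1 + 5·7 = 35.1; r = 35.7 − 35.1 = 0.6
t=9: Ŝ = 0.1 + 5·9 = 45.1; r = 45 − 45.1 = -0.1
t=11: Ŝ = 0.1 + 5·11 = 55.1; r = 57.5 − 55.1 = 2.4
t=13: Ŝ = 0.1 + 5·13 = 65.1; r = 63.7 − 65.1 = -1.4
t=15: Ŝ = 0.1 + 5·15 = 75.1; r = 72.3 − 75.1 = -2.8
t=17: Ŝ = 0.1 + 5·17 = 85.1; r = 87.1 − 85.1 = 2
Signs: − + − + − − +
Runs: −×1, +×1, −×1, +×1, −×2, +×1 → 6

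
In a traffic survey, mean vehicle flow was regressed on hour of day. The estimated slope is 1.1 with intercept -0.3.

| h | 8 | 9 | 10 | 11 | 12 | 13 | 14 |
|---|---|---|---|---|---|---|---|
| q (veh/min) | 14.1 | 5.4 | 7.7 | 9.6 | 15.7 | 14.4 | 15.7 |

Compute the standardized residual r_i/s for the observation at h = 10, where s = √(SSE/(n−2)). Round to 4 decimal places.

h=8: ŷ = -0.3 + 1.1·8 = 8.5; r = 14.1 − 8.5 = 5.6
h=9: ŷ = -0.3 + 1.1·9 = 9.6; r = 5.4 − 9.6 = -4.2
h=10: ŷ = -0.3 + 1.1·10 = 10.7; r = 7.7 − 10.7 = -3
h=11: ŷ = -0.3 + 1.1·11 = 11.8; r = 9.6 − 11.8 = -2.2
h=12: ŷ = -0.3 + 1.1·12 = 12.9; r = 15.7 − 12.9 = 2.8
h=13: ŷ = -0.3 + 1.1·13 = 14; r = 14.4 − 14 = 0.4
h=14: ŷ = -0.3 + 1.1·14 = 15.1; r = 15.7 − 15.1 = 0.6
SSE = 31.36 + 17.64 + 9 + 4.84 + 7.84 + 0.16 + 0.36 = 71.2
s = √(71.2/5) = 3.77359
r/s = -3 / 3.77359 = -0.7950

-0.7950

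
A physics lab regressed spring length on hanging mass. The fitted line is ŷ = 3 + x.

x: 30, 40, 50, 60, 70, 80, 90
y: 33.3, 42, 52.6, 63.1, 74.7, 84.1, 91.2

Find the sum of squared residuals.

SSE = 8.6

x=30: ŷ = 3 + 30 = 33; e = 33.3 − 33 = 0.3
x=40: ŷ = 3 + 40 = 43; e = 42 − 43 = -1
x=50: ŷ = 3 + 50 = 53; e = 52.6 − 53 = -0.4
x=60: ŷ = 3 + 60 = 63; e = 63.1 − 63 = 0.1
x=70: ŷ = 3 + 70 = 73; e = 74.7 − 73 = 1.7
x=80: ŷ = 3 + 80 = 83; e = 84.1 − 83 = 1.1
x=90: ŷ = 3 + 90 = 93; e = 91.2 − 93 = -1.8
SSE = 0.09 + 1 + 0.16 + 0.01 + 2.89 + 1.21 + 3.24 = 8.6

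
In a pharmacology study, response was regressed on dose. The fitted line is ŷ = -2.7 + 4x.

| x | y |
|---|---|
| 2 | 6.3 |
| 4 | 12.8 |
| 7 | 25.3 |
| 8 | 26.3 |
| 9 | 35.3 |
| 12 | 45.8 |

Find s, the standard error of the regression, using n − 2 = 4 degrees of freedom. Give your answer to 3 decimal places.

x=2: ŷ = -2.7 + 4·2 = 5.3; e = 6.3 − 5.3 = 1
x=4: ŷ = -2.7 + 4·4 = 13.3; e = 12.8 − 13.3 = -0.5
x=7: ŷ = -2.7 + 4·7 = 25.3; e = 25.3 − 25.3 = 0
x=8: ŷ = -2.7 + 4·8 = 29.3; e = 26.3 − 29.3 = -3
x=9: ŷ = -2.7 + 4·9 = 33.3; e = 35.3 − 33.3 = 2
x=12: ŷ = -2.7 + 4·12 = 45.3; e = 45.8 − 45.3 = 0.5
SSE = 1 + 0.25 + 0 + 9 + 4 + 0.25 = 14.5
s = √(14.5/4) = √3.625 ≈ 1.904

s = 1.904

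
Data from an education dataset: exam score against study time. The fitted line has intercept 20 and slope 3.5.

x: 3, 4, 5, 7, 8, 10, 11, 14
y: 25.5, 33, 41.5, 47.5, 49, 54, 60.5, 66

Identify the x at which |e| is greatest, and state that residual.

x = 3, e = -5

x=3: ŷ = 20 + 3.5·3 = 30.5; e = 25.5 − 30.5 = -5
x=4: ŷ = 20 + 3.5·4 = 34; e = 33 − 34 = -1
x=5: ŷ = 20 + 3.5·5 = 37.5; e = 41.5 − 37.5 = 4
x=7: ŷ = 20 + 3.5·7 = 44.5; e = 47.5 − 44.5 = 3
x=8: ŷ = 20 + 3.5·8 = 48; e = 49 − 48 = 1
x=10: ŷ = 20 + 3.5·10 = 55; e = 54 − 55 = -1
x=11: ŷ = 20 + 3.5·11 = 58.5; e = 60.5 − 58.5 = 2
x=14: ŷ = 20 + 3.5·14 = 69; e = 66 − 69 = -3
Largest |e| is 5 at x = 3, residual -5.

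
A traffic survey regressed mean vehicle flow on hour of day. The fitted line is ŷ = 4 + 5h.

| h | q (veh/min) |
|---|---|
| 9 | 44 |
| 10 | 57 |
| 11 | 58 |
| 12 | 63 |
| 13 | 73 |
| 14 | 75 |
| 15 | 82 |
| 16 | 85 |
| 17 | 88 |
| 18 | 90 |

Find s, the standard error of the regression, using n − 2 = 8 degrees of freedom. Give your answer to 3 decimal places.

h=9: ŷ = 4 + 5·9 = 49; r = 44 − 49 = -5
h=10: ŷ = 4 + 5·10 = 54; r = 57 − 54 = 3
h=11: ŷ = 4 + 5·11 = 59; r = 58 − 59 = -1
h=12: ŷ = 4 + 5·12 = 64; r = 63 − 64 = -1
h=13: ŷ = 4 + 5·13 = 69; r = 73 − 69 = 4
h=14: ŷ = 4 + 5·14 = 74; r = 75 − 74 = 1
h=15: ŷ = 4 + 5·15 = 79; r = 82 − 79 = 3
h=16: ŷ = 4 + 5·16 = 84; r = 85 − 84 = 1
h=17: ŷ = 4 + 5·17 = 89; r = 88 − 89 = -1
h=18: ŷ = 4 + 5·18 = 94; r = 90 − 94 = -4
SSE = 25 + 9 + 1 + 1 + 16 + 1 + 9 + 1 + 1 + 16 = 80
s = √(80/8) = √10 ≈ 3.162

s = 3.162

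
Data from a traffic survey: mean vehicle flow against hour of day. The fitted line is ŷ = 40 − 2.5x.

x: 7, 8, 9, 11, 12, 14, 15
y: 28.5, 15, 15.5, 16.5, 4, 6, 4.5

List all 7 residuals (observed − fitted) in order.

6, -5, -2, 4, -6, 1, 2

x=7: ŷ = 40 − 2.5·7 = 22.5; e = 28.5 − 22.5 = 6
x=8: ŷ = 40 − 2.5·8 = 20; e = 15 − 20 = -5
x=9: ŷ = 40 − 2.5·9 = 17.5; e = 15.5 − 17.5 = -2
x=11: ŷ = 40 − 2.5·11 = 12.5; e = 16.5 − 12.5 = 4
x=12: ŷ = 40 − 2.5·12 = 10; e = 4 − 10 = -6
x=14: ŷ = 40 − 2.5·14 = 5; e = 6 − 5 = 1
x=15: ŷ = 40 − 2.5·15 = 2.5; e = 4.5 − 2.5 = 2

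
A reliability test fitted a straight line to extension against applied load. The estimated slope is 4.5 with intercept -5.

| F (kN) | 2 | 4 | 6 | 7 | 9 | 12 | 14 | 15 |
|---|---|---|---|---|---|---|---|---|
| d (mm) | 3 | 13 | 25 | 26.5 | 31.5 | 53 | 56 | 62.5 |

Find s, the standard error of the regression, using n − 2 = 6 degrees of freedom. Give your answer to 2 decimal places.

F=2: ŷ = -5 + 4.5·2 = 4; r = 3 − 4 = -1
F=4: ŷ = -5 + 4.5·4 = 13; r = 13 − 13 = 0
F=6: ŷ = -5 + 4.5·6 = 22; r = 25 − 22 = 3
F=7: ŷ = -5 + 4.5·7 = 26.5; r = 26.5 − 26.5 = 0
F=9: ŷ = -5 + 4.5·9 = 35.5; r = 31.5 − 35.5 = -4
F=12: ŷ = -5 + 4.5·12 = 49; r = 53 − 49 = 4
F=14: ŷ = -5 + 4.5·14 = 58; r = 56 − 58 = -2
F=15: ŷ = -5 + 4.5·15 = 62.5; r = 62.5 − 62.5 = 0
SSE = 1 + 0 + 9 + 0 + 16 + 16 + 4 + 0 = 46
s = √(46/6) = √7.66667 ≈ 2.77

s = 2.77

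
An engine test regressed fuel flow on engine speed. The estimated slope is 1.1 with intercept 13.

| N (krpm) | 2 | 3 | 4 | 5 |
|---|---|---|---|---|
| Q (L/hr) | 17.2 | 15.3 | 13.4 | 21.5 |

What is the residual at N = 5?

Q̂ = 13 + 1.1·5 = 18.5
r = 21.5 − 18.5 = 3

r = 3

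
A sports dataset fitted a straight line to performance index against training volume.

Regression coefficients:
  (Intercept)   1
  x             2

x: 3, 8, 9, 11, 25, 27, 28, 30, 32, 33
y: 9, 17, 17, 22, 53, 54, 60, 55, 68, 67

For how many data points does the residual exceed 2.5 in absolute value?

x=3: ŷ = 1 + 2·3 = 7; r = 9 − 7 = 2
x=8: ŷ = 1 + 2·8 = 17; r = 17 − 17 = 0
x=9: ŷ = 1 + 2·9 = 19; r = 17 − 19 = -2
x=11: ŷ = 1 + 2·11 = 23; r = 22 − 23 = -1
x=25: ŷ = 1 + 2·25 = 51; r = 53 − 51 = 2
x=27: ŷ = 1 + 2·27 = 55; r = 54 − 55 = -1
x=28: ŷ = 1 + 2·28 = 57; r = 60 − 57 = 3
x=30: ŷ = 1 + 2·30 = 61; r = 55 − 61 = -6
x=32: ŷ = 1 + 2·32 = 65; r = 68 − 65 = 3
x=33: ŷ = 1 + 2·33 = 67; r = 67 − 67 = 0
|r| > 2.5: x=28 (|r|=3), x=30 (|r|=6), x=32 (|r|=3) → 3

3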